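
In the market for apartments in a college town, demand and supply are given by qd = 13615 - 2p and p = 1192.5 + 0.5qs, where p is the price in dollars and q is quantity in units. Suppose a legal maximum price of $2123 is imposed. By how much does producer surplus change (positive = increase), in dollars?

Rearranging supply gives qs = 2p - 2385. Without the control the market clears where 13615 - 2p = 2p - 2385, i.e. p* = 4000 and q* = 5615.
The ceiling of 2123 is below the equilibrium price 4000, so it binds.
At p = 2123: qd = 13615 - 2·2123 = 9369 and qs = 2·2123 - 2385 = 1861.
Producer surplus without the control is ½ · (4000 - 1192.5) · 5615 = 7882056.25.
With the ceiling, producers sell 1861 units at 2123, so PS = ½ · (2123 - 1192.5) · 1861 = 865830.25.
Change in producer surplus = 865830.25 - 7882056.25 = -7016226.

-7016226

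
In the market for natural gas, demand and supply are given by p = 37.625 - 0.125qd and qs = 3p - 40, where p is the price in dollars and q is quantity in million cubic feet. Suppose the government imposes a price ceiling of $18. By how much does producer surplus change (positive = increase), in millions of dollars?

Rearranging demand gives qd = 301 - 8p. In a free market, 301 - 8p = 3p - 40 gives the equilibrium p* = 31, q* = 53.
Because the ceiling (18) lies below the market-clearing price, it is binding.
At p = 18: qd = 301 - 8·18 = 157 and qs = 3·18 - 40 = 14.
Producer surplus without the control is ½ · (31 - 40/3) · 53 = 2809/6.
With the ceiling, producers sell 14 units at 18, so PS = ½ · (18 - 40/3) · 14 = 98/3.
Change in producer surplus = 98/3 - 2809/6 = -435.5.

-435.5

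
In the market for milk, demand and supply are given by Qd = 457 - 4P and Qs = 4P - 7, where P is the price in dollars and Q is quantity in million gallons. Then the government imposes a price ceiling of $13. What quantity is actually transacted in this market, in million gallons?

45

Setting quantity demanded equal to quantity supplied, 457 - 4P = 4P - 7, gives P* = 58 and Q* = 225.
The ceiling of 13 is below the equilibrium price 58, so it binds.
At P = 13: Qd = 457 - 4·13 = 405 and Qs = 4·13 - 7 = 45.
The quantity actually transacted is the short side, supply: 45.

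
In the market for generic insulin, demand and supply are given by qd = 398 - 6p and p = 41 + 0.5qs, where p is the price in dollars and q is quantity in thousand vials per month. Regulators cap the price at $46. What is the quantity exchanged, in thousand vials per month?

Rearranging supply gives qs = 2p - 82. Equilibrium: 398 - 6p = 2p - 82, so 480 = 8p and p* = 60, q* = 38.
Because the ceiling (46) lies below the market-clearing price, it is binding.
At p = 46: qd = 398 - 6·46 = 122 and qs = 2·46 - 82 = 10.
The quantity actually transacted is the short side, supply: 10.

10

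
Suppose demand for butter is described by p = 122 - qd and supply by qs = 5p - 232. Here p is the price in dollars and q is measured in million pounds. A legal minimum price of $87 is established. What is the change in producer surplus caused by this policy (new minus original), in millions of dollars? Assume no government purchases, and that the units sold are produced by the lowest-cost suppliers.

901.6

Rearranging demand gives qd = 122 - p. Equilibrium: 122 - p = 5p - 232, so 354 = 6p and p* = 59, q* = 63.
Since 87 > 59, the floor is binding.
At p = 87: qd = 122 - 87 = 35 and qs = 5·87 - 232 = 203.
Producer surplus without the control is ½ · (59 - 46.4) · 63 = 396.9.
With the floor, 35 units are sold at 87. The supply price at q = 35 is 53.4, so PS = ½ · [(87 - 46.4) + (87 - 53.4)] · 35 = 1298.5.
Change in producer surplus = 1298.5 - 396.9 = 901.6.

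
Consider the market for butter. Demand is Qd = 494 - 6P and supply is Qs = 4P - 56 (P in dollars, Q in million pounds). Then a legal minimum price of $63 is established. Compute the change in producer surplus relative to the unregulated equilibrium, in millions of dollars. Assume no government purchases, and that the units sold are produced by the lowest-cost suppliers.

640

In a free market, 494 - 6P = 4P - 56 gives the equilibrium P* = 55, Q* = 164.
The floor of 63 is above the equilibrium price 55, so it binds.
At P = 63: Qd = 494 - 6·63 = 116 and Qs = 4·63 - 56 = 196.
Producer surplus without the control is ½ · (55 - 14) · 164 = 3362.
With the floor, 116 units are sold at 63. The supply price at Q = 116 is 43, so PS = ½ · [(63 - 14) + (63 - 43)] · 116 = 4002.
Change in producer surplus = 4002 - 3362 = 640.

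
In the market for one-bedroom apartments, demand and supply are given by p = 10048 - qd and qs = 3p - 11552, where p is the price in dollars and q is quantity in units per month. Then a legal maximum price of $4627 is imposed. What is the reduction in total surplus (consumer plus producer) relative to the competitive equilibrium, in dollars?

3585174

Rearranging demand gives qd = 10048 - p. In a free market, 10048 - p = 3p - 11552 gives the equilibrium p* = 5400, q* = 4648.
Since 4627 < 5400, the ceiling is binding.
At p = 4627: qd = 10048 - 4627 = 5421 and qs = 3·4627 - 11552 = 2329.
Quantity traded falls to 2329. At q = 2329 the demand price is 10048 - 2329 = 7719 and the supply price is (11552 + 2329)/3 = 4627.
Deadweight loss = ½ · (7719 - 4627) · (4648 - 2329) = ½ · 3092 · 2319 = 3585174.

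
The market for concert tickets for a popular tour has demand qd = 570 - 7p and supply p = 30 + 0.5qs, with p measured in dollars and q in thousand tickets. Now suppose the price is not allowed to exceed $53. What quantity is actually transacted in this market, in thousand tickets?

Rearranging supply gives qs = 2p - 60. Setting quantity demanded equal to quantity supplied, 570 - 7p = 2p - 60, gives p* = 70 and q* = 80.
The ceiling of 53 is below the equilibrium price 70, so it binds.
At p = 53: qd = 570 - 7·53 = 199 and qs = 2·53 - 60 = 46.
The quantity actually transacted is the short side, supply: 46.

46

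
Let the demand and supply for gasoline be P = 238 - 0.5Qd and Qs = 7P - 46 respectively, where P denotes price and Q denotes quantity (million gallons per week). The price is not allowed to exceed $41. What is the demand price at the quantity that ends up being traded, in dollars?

117.5

Rearranging demand gives Qd = 476 - 2P. Without the control the market clears where 476 - 2P = 7P - 46, i.e. P* = 58 and Q* = 360.
Since 41 < 58, the ceiling is binding.
At P = 41: Qd = 476 - 2·41 = 394 and Qs = 7·41 - 46 = 241.
Only 241 units reach the market. On the demand curve, the marginal buyer's willingness to pay at Q = 241 is (476 - 241)/2 = 117.5.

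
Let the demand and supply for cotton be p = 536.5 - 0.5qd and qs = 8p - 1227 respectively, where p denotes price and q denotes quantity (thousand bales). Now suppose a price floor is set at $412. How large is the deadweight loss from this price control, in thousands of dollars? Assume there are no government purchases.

41405

Rearranging demand gives qd = 1073 - 2p. Equilibrium: 1073 - 2p = 8p - 1227, so 2300 = 10p and p* = 230, q* = 613.
The floor of 412 is above the equilibrium price 230, so it binds.
At p = 412: qd = 1073 - 2·412 = 249 and qs = 8·412 - 1227 = 2069.
Quantity traded falls to 249. At q = 249 the demand price is (1073 - 249)/2 = 412 and the supply price is (1227 + 249)/8 = 184.5.
Deadweight loss = ½ · (412 - 184.5) · (613 - 249) = ½ · 227.5 · 364 = 41405.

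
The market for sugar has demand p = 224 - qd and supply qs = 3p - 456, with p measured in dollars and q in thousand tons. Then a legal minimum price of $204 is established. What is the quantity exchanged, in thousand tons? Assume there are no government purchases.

Rearranging demand gives qd = 224 - p. Without the control the market clears where 224 - p = 3p - 456, i.e. p* = 170 and q* = 54.
Because the floor (204) lies above the market-clearing price, it is binding.
At p = 204: qd = 224 - 204 = 20 and qs = 3·204 - 456 = 156.
The quantity actually transacted is the short side, demand: 20.

20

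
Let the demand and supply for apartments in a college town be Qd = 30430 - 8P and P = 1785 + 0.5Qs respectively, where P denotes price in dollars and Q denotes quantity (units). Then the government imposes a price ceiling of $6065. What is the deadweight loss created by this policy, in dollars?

Rearranging supply gives Qs = 2P - 3570. In a free market, 30430 - 8P = 2P - 3570 gives the equilibrium P* = 3400, Q* = 3230.
Since 6065 is above P* = 3400, the ceiling does not bind and the free-market outcome prevails.
Since the control does not bind, no trades are prevented and deadweight loss is zero.

0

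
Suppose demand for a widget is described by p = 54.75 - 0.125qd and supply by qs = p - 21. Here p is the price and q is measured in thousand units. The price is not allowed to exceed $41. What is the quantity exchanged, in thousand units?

Rearranging demand gives qd = 438 - 8p. Equilibrium: 438 - 8p = p - 21, so 459 = 9p and p* = 51, q* = 30.
Since 41 < 51, the ceiling is binding.
At p = 41: qd = 438 - 8·41 = 110 and qs = 41 - 21 = 20.
The quantity actually transacted is the short side, supply: 20.

20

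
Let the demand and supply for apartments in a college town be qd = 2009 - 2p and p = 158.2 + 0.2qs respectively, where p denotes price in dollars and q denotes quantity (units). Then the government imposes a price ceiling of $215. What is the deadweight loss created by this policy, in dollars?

Rearranging supply gives qs = 5p - 791. Without the control the market clears where 2009 - 2p = 5p - 791, i.e. p* = 400 and q* = 1209.
The ceiling of 215 is below the equilibrium price 400, so it binds.
At p = 215: qd = 2009 - 2·215 = 1579 and qs = 5·215 - 791 = 284.
Quantity traded falls to 284. At q = 284 the demand price is (2009 - 284)/2 = 862.5 and the supply price is (791 + 284)/5 = 215.
Deadweight loss = ½ · (862.5 - 215) · (1209 - 284) = ½ · 647.5 · 925 = 299468.75.

299468.75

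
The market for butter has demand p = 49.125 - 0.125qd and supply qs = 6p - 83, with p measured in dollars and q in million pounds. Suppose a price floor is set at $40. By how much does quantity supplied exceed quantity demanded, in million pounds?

84

Rearranging demand gives qd = 393 - 8p. Equilibrium: 393 - 8p = 6p - 83, so 476 = 14p and p* = 34, q* = 121.
Because the floor (40) lies above the market-clearing price, it is binding.
At p = 40: qd = 393 - 8·40 = 73 and qs = 6·40 - 83 = 157.
Surplus = qs - qd = 157 - 73 = 84.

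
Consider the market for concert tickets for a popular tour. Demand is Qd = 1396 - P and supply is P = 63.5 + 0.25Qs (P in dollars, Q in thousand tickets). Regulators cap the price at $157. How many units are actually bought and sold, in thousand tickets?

374

Rearranging supply gives Qs = 4P - 254. Equilibrium: 1396 - P = 4P - 254, so 1650 = 5P and P* = 330, Q* = 1066.
The ceiling of 157 is below the equilibrium price 330, so it binds.
At P = 157: Qd = 1396 - 157 = 1239 and Qs = 4·157 - 254 = 374.
The quantity actually transacted is the short side, supply: 374.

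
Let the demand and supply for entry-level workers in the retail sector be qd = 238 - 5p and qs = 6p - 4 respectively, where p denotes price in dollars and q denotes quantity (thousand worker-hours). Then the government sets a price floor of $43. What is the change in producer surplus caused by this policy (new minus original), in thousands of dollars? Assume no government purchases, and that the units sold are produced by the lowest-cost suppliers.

-435.75

Equilibrium: 238 - 5p = 6p - 4, so 242 = 11p and p* = 22, q* = 128.
Since 43 > 22, the floor is binding.
At p = 43: qd = 238 - 5·43 = 23 and qs = 6·43 - 4 = 254.
Producer surplus without the control is ½ · (22 - 2/3) · 128 = 4096/3.
With the floor, 23 units are sold at 43. The supply price at q = 23 is 4.5, so PS = ½ · [(43 - 2/3) + (43 - 4.5)] · 23 = 11155/12.
Change in producer surplus = 11155/12 - 4096/3 = -435.75.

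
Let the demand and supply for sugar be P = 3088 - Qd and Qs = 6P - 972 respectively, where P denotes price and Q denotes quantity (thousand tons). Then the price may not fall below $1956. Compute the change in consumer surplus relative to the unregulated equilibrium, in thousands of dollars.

-2504320

Rearranging demand gives Qd = 3088 - P. In a free market, 3088 - P = 6P - 972 gives the equilibrium P* = 580, Q* = 2508.
Since 1956 > 580, the floor is binding.
At P = 1956: Qd = 3088 - 1956 = 1132 and Qs = 6·1956 - 972 = 10764.
Consumer surplus without the control is ½ · (3088 - 580) · 2508 = 3145032.
With the floor, consumers buy 1132 units at 1956, so CS = ½ · (3088 - 1956) · 1132 = 640712.
Change in consumer surplus = 640712 - 3145032 = -2504320.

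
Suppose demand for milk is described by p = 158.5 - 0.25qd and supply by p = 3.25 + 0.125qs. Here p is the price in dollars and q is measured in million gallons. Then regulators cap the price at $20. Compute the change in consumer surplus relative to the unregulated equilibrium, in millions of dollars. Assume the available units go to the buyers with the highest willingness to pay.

Rearranging demand gives qd = 634 - 4p; rearranging supply gives qs = 8p - 26. Without the control the market clears where 634 - 4p = 8p - 26, i.e. p* = 55 and q* = 414.
Since 20 < 55, the ceiling is binding.
At p = 20: qd = 634 - 4·20 = 554 and qs = 8·20 - 26 = 134.
Consumer surplus without the control is ½ · (158.5 - 55) · 414 = 21424.5.
With the ceiling, 134 units are sold at 20 (assume they go to the highest-value buyers). The demand price at q = 134 is 125, so CS = ½ · [(158.5 - 20) + (125 - 20)] · 134 = 16314.5.
Change in consumer surplus = 16314.5 - 21424.5 = -5110.

-5110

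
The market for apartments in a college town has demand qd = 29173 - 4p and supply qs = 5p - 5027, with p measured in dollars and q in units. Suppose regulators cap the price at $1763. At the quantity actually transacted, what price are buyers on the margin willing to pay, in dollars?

6346.25

Equilibrium: 29173 - 4p = 5p - 5027, so 34200 = 9p and p* = 3800, q* = 13973.
Since 1763 < 3800, the ceiling is binding.
At p = 1763: qd = 29173 - 4·1763 = 22121 and qs = 5·1763 - 5027 = 3788.
Only 3788 units reach the market. On the demand curve, the marginal buyer's willingness to pay at q = 3788 is (29173 - 3788)/4 = 6346.25.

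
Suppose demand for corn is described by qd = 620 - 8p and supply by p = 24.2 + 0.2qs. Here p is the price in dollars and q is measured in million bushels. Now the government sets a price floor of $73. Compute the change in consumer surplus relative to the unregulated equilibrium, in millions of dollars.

Rearranging supply gives qs = 5p - 121. In a free market, 620 - 8p = 5p - 121 gives the equilibrium p* = 57, q* = 164.
Since 73 > 57, the floor is binding.
At p = 73: qd = 620 - 8·73 = 36 and qs = 5·73 - 121 = 244.
Consumer surplus without the control is ½ · (77.5 - 57) · 164 = 1681.
With the floor, consumers buy 36 units at 73, so CS = ½ · (77.5 - 73) · 36 = 81.
Change in consumer surplus = 81 - 1681 = -1600.

-1600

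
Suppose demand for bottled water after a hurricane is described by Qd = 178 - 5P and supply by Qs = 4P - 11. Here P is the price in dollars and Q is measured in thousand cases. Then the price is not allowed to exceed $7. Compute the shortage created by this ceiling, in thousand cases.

126

In a free market, 178 - 5P = 4P - 11 gives the equilibrium P* = 21, Q* = 73.
Since 7 < 21, the ceiling is binding.
At P = 7: Qd = 178 - 5·7 = 143 and Qs = 4·7 - 11 = 17.
Shortage = Qd - Qs = 143 - 17 = 126.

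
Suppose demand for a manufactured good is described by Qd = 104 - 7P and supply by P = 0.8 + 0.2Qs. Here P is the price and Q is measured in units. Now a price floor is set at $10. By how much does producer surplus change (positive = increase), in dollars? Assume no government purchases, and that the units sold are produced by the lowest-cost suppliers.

29.1

Rearranging supply gives Qs = 5P - 4. Equilibrium: 104 - 7P = 5P - 4, so 108 = 12P and P* = 9, Q* = 41.
Since 10 > 9, the floor is binding.
At P = 10: Qd = 104 - 7·10 = 34 and Qs = 5·10 - 4 = 46.
Producer surplus without the control is ½ · (9 - 0.8) · 41 = 168.1.
With the floor, 34 units are sold at 10. The supply price at Q = 34 is 7.6, so PS = ½ · [(10 - 0.8) + (10 - 7.6)] · 34 = 197.2.
Change in producer surplus = 197.2 - 168.1 = 29.1.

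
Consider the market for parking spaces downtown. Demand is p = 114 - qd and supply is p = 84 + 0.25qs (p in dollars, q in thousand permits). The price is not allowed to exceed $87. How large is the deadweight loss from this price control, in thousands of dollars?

Rearranging demand gives qd = 114 - p; rearranging supply gives qs = 4p - 336. In a free market, 114 - p = 4p - 336 gives the equilibrium p* = 90, q* = 24.
The ceiling of 87 is below the equilibrium price 90, so it binds.
At p = 87: qd = 114 - 87 = 27 and qs = 4·87 - 336 = 12.
Quantity traded falls to 12. At q = 12 the demand price is 114 - 12 = 102 and the supply price is (336 + 12)/4 = 87.
Deadweight loss = ½ · (102 - 87) · (24 - 12) = ½ · 15 · 12 = 90.

90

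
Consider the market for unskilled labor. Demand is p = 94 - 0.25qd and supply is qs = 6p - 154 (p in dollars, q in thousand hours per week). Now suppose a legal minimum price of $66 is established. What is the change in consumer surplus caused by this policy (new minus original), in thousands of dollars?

Rearranging demand gives qd = 376 - 4p. Setting quantity demanded equal to quantity supplied, 376 - 4p = 6p - 154, gives p* = 53 and q* = 164.
Since 66 > 53, the floor is binding.
At p = 66: qd = 376 - 4·66 = 112 and qs = 6·66 - 154 = 242.
Consumer surplus without the control is ½ · (94 - 53) · 164 = 3362.
With the floor, consumers buy 112 units at 66, so CS = ½ · (94 - 66) · 112 = 1568.
Change in consumer surplus = 1568 - 3362 = -1794.

-1794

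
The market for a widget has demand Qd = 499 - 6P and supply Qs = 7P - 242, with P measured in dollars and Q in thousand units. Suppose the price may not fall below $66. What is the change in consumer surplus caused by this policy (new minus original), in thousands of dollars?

-1170

Without the control the market clears where 499 - 6P = 7P - 242, i.e. P* = 57 and Q* = 157.
The floor of 66 is above the equilibrium price 57, so it binds.
At P = 66: Qd = 499 - 6·66 = 103 and Qs = 7·66 - 242 = 220.
Consumer surplus without the control is ½ · (499/6 - 57) · 157 = 24649/12.
With the floor, consumers buy 103 units at 66, so CS = ½ · (499/6 - 66) · 103 = 10609/12.
Change in consumer surplus = 10609/12 - 24649/12 = -1170.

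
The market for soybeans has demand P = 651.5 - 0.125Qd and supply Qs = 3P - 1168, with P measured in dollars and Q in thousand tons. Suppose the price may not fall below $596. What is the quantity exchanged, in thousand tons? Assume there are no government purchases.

444

Rearranging demand gives Qd = 5212 - 8P. Setting quantity demanded equal to quantity supplied, 5212 - 8P = 3P - 1168, gives P* = 580 and Q* = 572.
Because the floor (596) lies above the market-clearing price, it is binding.
At P = 596: Qd = 5212 - 8·596 = 444 and Qs = 3·596 - 1168 = 620.
The quantity actually transacted is the short side, demand: 444.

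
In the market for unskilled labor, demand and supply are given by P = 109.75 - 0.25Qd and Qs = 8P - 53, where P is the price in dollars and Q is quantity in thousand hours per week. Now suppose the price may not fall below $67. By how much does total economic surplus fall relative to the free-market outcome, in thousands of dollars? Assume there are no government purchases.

2028

Rearranging demand gives Qd = 439 - 4P. Without the control the market clears where 439 - 4P = 8P - 53, i.e. P* = 41 and Q* = 275.
Since 67 > 41, the floor is binding.
At P = 67: Qd = 439 - 4·67 = 171 and Qs = 8·67 - 53 = 483.
Quantity traded falls to 171. At Q = 171 the demand price is (439 - 171)/4 = 67 and the supply price is (53 + 171)/8 = 28.
Deadweight loss = ½ · (67 - 28) · (275 - 171) = ½ · 39 · 104 = 2028.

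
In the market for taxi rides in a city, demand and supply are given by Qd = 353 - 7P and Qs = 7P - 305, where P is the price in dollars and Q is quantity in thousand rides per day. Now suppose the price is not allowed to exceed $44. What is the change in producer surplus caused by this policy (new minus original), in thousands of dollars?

Equilibrium: 353 - 7P = 7P - 305, so 658 = 14P and P* = 47, Q* = 24.
The ceiling of 44 is below the equilibrium price 47, so it binds.
At P = 44: Qd = 353 - 7·44 = 45 and Qs = 7·44 - 305 = 3.
Producer surplus without the control is ½ · (47 - 305/7) · 24 = 288/7.
With the ceiling, producers sell 3 units at 44, so PS = ½ · (44 - 305/7) · 3 = 9/14.
Change in producer surplus = 9/14 - 288/7 = -40.5.

-40.5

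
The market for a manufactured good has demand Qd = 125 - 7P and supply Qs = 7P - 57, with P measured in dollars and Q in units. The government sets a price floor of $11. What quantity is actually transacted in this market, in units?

34

Without the control the market clears where 125 - 7P = 7P - 57, i.e. P* = 13 and Q* = 34.
Since 11 is below P* = 13, the floor does not bind and the free-market outcome prevails.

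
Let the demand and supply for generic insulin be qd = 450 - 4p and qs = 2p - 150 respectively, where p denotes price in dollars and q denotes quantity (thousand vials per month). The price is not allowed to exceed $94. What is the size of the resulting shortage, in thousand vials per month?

Without the control the market clears where 450 - 4p = 2p - 150, i.e. p* = 100 and q* = 50.
Since 94 < 100, the ceiling is binding.
At p = 94: qd = 450 - 4·94 = 74 and qs = 2·94 - 150 = 38.
Shortage = qd - qs = 74 - 38 = 36.

36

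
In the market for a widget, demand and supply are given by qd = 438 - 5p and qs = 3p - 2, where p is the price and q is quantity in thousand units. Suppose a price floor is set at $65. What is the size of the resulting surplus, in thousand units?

80

Equilibrium: 438 - 5p = 3p - 2, so 440 = 8p and p* = 55, q* = 163.
Since 65 > 55, the floor is binding.
At p = 65: qd = 438 - 5·65 = 113 and qs = 3·65 - 2 = 193.
Surplus = qs - qd = 193 - 113 = 80.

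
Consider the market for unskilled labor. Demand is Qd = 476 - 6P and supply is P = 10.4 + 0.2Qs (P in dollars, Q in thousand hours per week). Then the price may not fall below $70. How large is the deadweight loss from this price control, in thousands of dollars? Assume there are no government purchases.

Rearranging supply gives Qs = 5P - 52. Without the control the market clears where 476 - 6P = 5P - 52, i.e. P* = 48 and Q* = 188.
Because the floor (70) lies above the market-clearing price, it is binding.
At P = 70: Qd = 476 - 6·70 = 56 and Qs = 5·70 - 52 = 298.
Quantity traded falls to 56. At Q = 56 the demand price is (476 - 56)/6 = 70 and the supply price is (52 + 56)/5 = 21.6.
Deadweight loss = ½ · (70 - 21.6) · (188 - 56) = ½ · 48.4 · 132 = 3194.4.

3194.4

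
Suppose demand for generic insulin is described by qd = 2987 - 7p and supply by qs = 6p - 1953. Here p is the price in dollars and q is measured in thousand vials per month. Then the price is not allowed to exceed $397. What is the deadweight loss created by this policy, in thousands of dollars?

Setting quantity demanded equal to quantity supplied, 2987 - 7p = 6p - 1953, gives p* = 380 and q* = 327.
Since 397 is above p* = 380, the ceiling does not bind and the free-market outcome prevails.
Since the control does not bind, no trades are prevented and deadweight loss is zero.

0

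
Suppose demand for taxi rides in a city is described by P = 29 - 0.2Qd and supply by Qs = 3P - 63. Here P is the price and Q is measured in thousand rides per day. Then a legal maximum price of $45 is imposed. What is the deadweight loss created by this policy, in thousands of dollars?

0

Rearranging demand gives Qd = 145 - 5P. Equilibrium: 145 - 5P = 3P - 63, so 208 = 8P and P* = 26, Q* = 15.
The ceiling of 45 is above the equilibrium price 26, so it is not binding; the market clears at P* = 26, Q* = 15.
Since the control does not bind, no trades are prevented and deadweight loss is zero.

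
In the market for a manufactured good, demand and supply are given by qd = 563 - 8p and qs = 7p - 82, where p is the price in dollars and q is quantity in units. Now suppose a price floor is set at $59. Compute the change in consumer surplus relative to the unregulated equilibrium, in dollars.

-2480

Setting quantity demanded equal to quantity supplied, 563 - 8p = 7p - 82, gives p* = 43 and q* = 219.
Since 59 > 43, the floor is binding.
At p = 59: qd = 563 - 8·59 = 91 and qs = 7·59 - 82 = 331.
Consumer surplus without the control is ½ · (70.375 - 43) · 219 = 2997.5625.
With the floor, consumers buy 91 units at 59, so CS = ½ · (70.375 - 59) · 91 = 517.5625.
Change in consumer surplus = 517.5625 - 2997.5625 = -2480.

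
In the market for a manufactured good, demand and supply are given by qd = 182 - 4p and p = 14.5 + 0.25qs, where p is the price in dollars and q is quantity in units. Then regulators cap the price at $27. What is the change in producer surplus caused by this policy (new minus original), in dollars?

Rearranging supply gives qs = 4p - 58. Setting quantity demanded equal to quantity supplied, 182 - 4p = 4p - 58, gives p* = 30 and q* = 62.
Since 27 < 30, the ceiling is binding.
At p = 27: qd = 182 - 4·27 = 74 and qs = 4·27 - 58 = 50.
Producer surplus without the control is ½ · (30 - 14.5) · 62 = 480.5.
With the ceiling, producers sell 50 units at 27, so PS = ½ · (27 - 14.5) · 50 = 312.5.
Change in producer surplus = 312.5 - 480.5 = -168.

-168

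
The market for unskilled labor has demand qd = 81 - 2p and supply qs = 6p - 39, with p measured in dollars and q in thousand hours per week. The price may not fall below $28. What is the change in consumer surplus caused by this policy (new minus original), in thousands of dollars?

Without the control the market clears where 81 - 2p = 6p - 39, i.e. p* = 15 and q* = 51.
The floor of 28 is above the equilibrium price 15, so it binds.
At p = 28: qd = 81 - 2·28 = 25 and qs = 6·28 - 39 = 129.
Consumer surplus without the control is ½ · (40.5 - 15) · 51 = 650.25.
With the floor, consumers buy 25 units at 28, so CS = ½ · (40.5 - 28) · 25 = 156.25.
Change in consumer surplus = 156.25 - 650.25 = -494.

-494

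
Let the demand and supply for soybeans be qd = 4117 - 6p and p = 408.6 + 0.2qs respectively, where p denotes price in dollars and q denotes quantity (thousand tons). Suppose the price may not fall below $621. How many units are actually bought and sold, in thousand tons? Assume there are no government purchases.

Rearranging supply gives qs = 5p - 2043. Setting quantity demanded equal to quantity supplied, 4117 - 6p = 5p - 2043, gives p* = 560 and q* = 757.
Because the floor (621) lies above the market-clearing price, it is binding.
At p = 621: qd = 4117 - 6·621 = 391 and qs = 5·621 - 2043 = 1062.
The quantity actually transacted is the short side, demand: 391.

391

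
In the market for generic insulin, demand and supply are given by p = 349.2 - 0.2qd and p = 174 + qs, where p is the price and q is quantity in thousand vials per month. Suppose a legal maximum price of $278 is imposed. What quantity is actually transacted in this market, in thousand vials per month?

Rearranging demand gives qd = 1746 - 5p; rearranging supply gives qs = p - 174. Equilibrium: 1746 - 5p = p - 174, so 1920 = 6p and p* = 320, q* = 146.
Since 278 < 320, the ceiling is binding.
At p = 278: qd = 1746 - 5·278 = 356 and qs = 278 - 174 = 104.
The quantity actually transacted is the short side, supply: 104.

104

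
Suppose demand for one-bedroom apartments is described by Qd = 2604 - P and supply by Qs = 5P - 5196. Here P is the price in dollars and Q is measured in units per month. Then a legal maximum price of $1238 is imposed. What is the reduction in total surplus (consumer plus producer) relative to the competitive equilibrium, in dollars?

Without the control the market clears where 2604 - P = 5P - 5196, i.e. P* = 1300 and Q* = 1304.
Because the ceiling (1238) lies below the market-clearing price, it is binding.
At P = 1238: Qd = 2604 - 1238 = 1366 and Qs = 5·1238 - 5196 = 994.
Quantity traded falls to 994. At Q = 994 the demand price is 2604 - 994 = 1610 and the supply price is (5196 + 994)/5 = 1238.
Deadweight loss = ½ · (1610 - 1238) · (1304 - 994) = ½ · 372 · 310 = 57660.

57660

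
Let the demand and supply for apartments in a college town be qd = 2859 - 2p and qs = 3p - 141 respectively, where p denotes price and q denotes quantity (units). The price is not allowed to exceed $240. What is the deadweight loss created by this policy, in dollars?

486000

Without the control the market clears where 2859 - 2p = 3p - 141, i.e. p* = 600 and q* = 1659.
Because the ceiling (240) lies below the market-clearing price, it is binding.
At p = 240: qd = 2859 - 2·240 = 2379 and qs = 3·240 - 141 = 579.
Quantity traded falls to 579. At q = 579 the demand price is (2859 - 579)/2 = 1140 and the supply price is (141 + 579)/3 = 240.
Deadweight loss = ½ · (1140 - 240) · (1659 - 579) = ½ · 900 · 1080 = 486000.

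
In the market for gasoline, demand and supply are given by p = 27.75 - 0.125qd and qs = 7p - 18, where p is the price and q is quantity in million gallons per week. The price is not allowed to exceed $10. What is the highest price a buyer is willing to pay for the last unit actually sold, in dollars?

Rearranging demand gives qd = 222 - 8p. Without the control the market clears where 222 - 8p = 7p - 18, i.e. p* = 16 and q* = 94.
Since 10 < 16, the ceiling is binding.
At p = 10: qd = 222 - 8·10 = 142 and qs = 7·10 - 18 = 52.
Only 52 units reach the market. On the demand curve, the marginal buyer's willingness to pay at q = 52 is (222 - 52)/8 = 21.25.

21.25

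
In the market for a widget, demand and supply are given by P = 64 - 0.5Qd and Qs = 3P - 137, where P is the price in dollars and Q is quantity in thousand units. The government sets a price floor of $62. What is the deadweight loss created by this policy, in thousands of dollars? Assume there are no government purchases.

135

Rearranging demand gives Qd = 128 - 2P. In a free market, 128 - 2P = 3P - 137 gives the equilibrium P* = 53, Q* = 22.
Since 62 > 53, the floor is binding.
At P = 62: Qd = 128 - 2·62 = 4 and Qs = 3·62 - 137 = 49.
Quantity traded falls to 4. At Q = 4 the demand price is (128 - 4)/2 = 62 and the supply price is (137 + 4)/3 = 47.
Deadweight loss = ½ · (62 - 47) · (22 - 4) = ½ · 15 · 18 = 135.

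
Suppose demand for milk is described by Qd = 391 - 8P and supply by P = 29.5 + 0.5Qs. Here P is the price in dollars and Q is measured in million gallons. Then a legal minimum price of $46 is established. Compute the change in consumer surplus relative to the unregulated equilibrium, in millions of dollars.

-27

Rearranging supply gives Qs = 2P - 59. Equilibrium: 391 - 8P = 2P - 59, so 450 = 10P and P* = 45, Q* = 31.
Since 46 > 45, the floor is binding.
At P = 46: Qd = 391 - 8·46 = 23 and Qs = 2·46 - 59 = 33.
Consumer surplus without the control is ½ · (48.875 - 45) · 31 = 60.0625.
With the floor, consumers buy 23 units at 46, so CS = ½ · (48.875 - 46) · 23 = 33.0625.
Change in consumer surplus = 33.0625 - 60.0625 = -27.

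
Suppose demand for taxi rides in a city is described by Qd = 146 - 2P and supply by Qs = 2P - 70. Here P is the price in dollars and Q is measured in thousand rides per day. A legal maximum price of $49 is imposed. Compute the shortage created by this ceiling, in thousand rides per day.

In a free market, 146 - 2P = 2P - 70 gives the equilibrium P* = 54, Q* = 38.
The ceiling of 49 is below the equilibrium price 54, so it binds.
At P = 49: Qd = 146 - 2·49 = 48 and Qs = 2·49 - 70 = 28.
Shortage = Qd - Qs = 48 - 28 = 20.

20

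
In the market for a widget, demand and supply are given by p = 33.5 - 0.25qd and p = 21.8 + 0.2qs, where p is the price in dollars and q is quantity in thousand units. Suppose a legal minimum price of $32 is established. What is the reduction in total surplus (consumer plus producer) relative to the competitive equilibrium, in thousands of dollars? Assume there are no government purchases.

90

Rearranging demand gives qd = 134 - 4p; rearranging supply gives qs = 5p - 109. In a free market, 134 - 4p = 5p - 109 gives the equilibrium p* = 27, q* = 26.
Because the floor (32) lies above the market-clearing price, it is binding.
At p = 32: qd = 134 - 4·32 = 6 and qs = 5·32 - 109 = 51.
Quantity traded falls to 6. At q = 6 the demand price is (134 - 6)/4 = 32 and the supply price is (109 + 6)/5 = 23.
Deadweight loss = ½ · (32 - 23) · (26 - 6) = ½ · 9 · 20 = 90.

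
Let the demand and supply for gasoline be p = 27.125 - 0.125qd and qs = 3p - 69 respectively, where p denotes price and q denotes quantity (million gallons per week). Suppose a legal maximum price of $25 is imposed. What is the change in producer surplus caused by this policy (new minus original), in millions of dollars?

Rearranging demand gives qd = 217 - 8p. Equilibrium: 217 - 8p = 3p - 69, so 286 = 11p and p* = 26, q* = 9.
The ceiling of 25 is below the equilibrium price 26, so it binds.
At p = 25: qd = 217 - 8·25 = 17 and qs = 3·25 - 69 = 6.
Producer surplus without the control is ½ · (26 - 23) · 9 = 13.5.
With the ceiling, producers sell 6 units at 25, so PS = ½ · (25 - 23) · 6 = 6.
Change in producer surplus = 6 - 13.5 = -7.5.

-7.5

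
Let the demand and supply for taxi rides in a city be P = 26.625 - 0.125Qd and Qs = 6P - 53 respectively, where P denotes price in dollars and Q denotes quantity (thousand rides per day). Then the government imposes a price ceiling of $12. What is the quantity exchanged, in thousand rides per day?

Rearranging demand gives Qd = 213 - 8P. Equilibrium: 213 - 8P = 6P - 53, so 266 = 14P and P* = 19, Q* = 61.
The ceiling of 12 is below the equilibrium price 19, so it binds.
At P = 12: Qd = 213 - 8·12 = 117 and Qs = 6·12 - 53 = 19.
The quantity actually transacted is the short side, supply: 19.

19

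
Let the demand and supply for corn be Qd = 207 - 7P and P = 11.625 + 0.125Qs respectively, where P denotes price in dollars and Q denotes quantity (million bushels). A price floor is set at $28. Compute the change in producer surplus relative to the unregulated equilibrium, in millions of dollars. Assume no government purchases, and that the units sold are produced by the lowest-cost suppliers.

-108

Rearranging supply gives Qs = 8P - 93. Equilibrium: 207 - 7P = 8P - 93, so 300 = 15P and P* = 20, Q* = 67.
Since 28 > 20, the floor is binding.
At P = 28: Qd = 207 - 7·28 = 11 and Qs = 8·28 - 93 = 131.
Producer surplus without the control is ½ · (20 - 11.625) · 67 = 280.5625.
With the floor, 11 units are sold at 28. The supply price at Q = 11 is 13, so PS = ½ · [(28 - 11.625) + (28 - 13)] · 11 = 172.5625.
Change in producer surplus = 172.5625 - 280.5625 = -108.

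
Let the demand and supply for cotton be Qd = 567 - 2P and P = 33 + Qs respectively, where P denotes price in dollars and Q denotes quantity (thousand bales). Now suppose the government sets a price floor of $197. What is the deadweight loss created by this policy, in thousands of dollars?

Rearranging supply gives Qs = P - 33. In a free market, 567 - 2P = P - 33 gives the equilibrium P* = 200, Q* = 167.
The floor of 197 is below the equilibrium price 200, so it is not binding; the market clears at P* = 200, Q* = 167.
Since the control does not bind, no trades are prevented and deadweight loss is zero.

0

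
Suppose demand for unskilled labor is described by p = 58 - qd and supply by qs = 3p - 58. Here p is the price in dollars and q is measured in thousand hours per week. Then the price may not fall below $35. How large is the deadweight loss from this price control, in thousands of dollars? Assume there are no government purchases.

Rearranging demand gives qd = 58 - p. Equilibrium: 58 - p = 3p - 58, so 116 = 4p and p* = 29, q* = 29.
Since 35 > 29, the floor is binding.
At p = 35: qd = 58 - 35 = 23 and qs = 3·35 - 58 = 47.
Quantity traded falls to 23. At q = 23 the demand price is 58 - 23 = 35 and the supply price is (58 + 23)/3 = 27.
Deadweight loss = ½ · (35 - 27) · (29 - 23) = ½ · 8 · 6 = 24.

24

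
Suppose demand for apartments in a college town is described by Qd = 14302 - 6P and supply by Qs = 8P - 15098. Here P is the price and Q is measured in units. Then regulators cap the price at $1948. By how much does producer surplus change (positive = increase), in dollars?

-166288

Setting quantity demanded equal to quantity supplied, 14302 - 6P = 8P - 15098, gives P* = 2100 and Q* = 1702.
Since 1948 < 2100, the ceiling is binding.
At P = 1948: Qd = 14302 - 6·1948 = 2614 and Qs = 8·1948 - 15098 = 486.
Producer surplus without the control is ½ · (2100 - 1887.25) · 1702 = 181050.25.
With the ceiling, producers sell 486 units at 1948, so PS = ½ · (1948 - 1887.25) · 486 = 14762.25.
Change in producer surplus = 14762.25 - 181050.25 = -166288.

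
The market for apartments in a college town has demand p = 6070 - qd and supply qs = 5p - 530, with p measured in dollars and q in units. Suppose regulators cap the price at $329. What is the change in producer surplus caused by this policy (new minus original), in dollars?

-2345767.5

Rearranging demand gives qd = 6070 - p. In a free market, 6070 - p = 5p - 530 gives the equilibrium p* = 1100, q* = 4970.
Since 329 < 1100, the ceiling is binding.
At p = 329: qd = 6070 - 329 = 5741 and qs = 5·329 - 530 = 1115.
Producer surplus without the control is ½ · (1100 - 106) · 4970 = 2470090.
With the ceiling, producers sell 1115 units at 329, so PS = ½ · (329 - 106) · 1115 = 124322.5.
Change in producer surplus = 124322.5 - 2470090 = -2345767.5.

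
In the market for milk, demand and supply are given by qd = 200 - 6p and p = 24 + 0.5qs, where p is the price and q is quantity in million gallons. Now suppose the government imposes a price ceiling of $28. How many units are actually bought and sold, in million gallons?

8

Rearranging supply gives qs = 2p - 48. Without the control the market clears where 200 - 6p = 2p - 48, i.e. p* = 31 and q* = 14.
Because the ceiling (28) lies below the market-clearing price, it is binding.
At p = 28: qd = 200 - 6·28 = 32 and qs = 2·28 - 48 = 8.
The quantity actually transacted is the short side, supply: 8.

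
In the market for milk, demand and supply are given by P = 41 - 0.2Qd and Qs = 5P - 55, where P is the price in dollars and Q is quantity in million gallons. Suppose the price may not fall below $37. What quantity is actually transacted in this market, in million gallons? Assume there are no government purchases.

Rearranging demand gives Qd = 205 - 5P. In a free market, 205 - 5P = 5P - 55 gives the equilibrium P* = 26, Q* = 75.
Since 37 > 26, the floor is binding.
At P = 37: Qd = 205 - 5·37 = 20 and Qs = 5·37 - 55 = 130.
The quantity actually transacted is the short side, demand: 20.

20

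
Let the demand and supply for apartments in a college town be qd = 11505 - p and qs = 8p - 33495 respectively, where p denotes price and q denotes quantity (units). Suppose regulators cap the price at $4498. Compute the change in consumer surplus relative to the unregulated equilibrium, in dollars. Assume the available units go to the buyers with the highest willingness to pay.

-6814650

Setting quantity demanded equal to quantity supplied, 11505 - p = 8p - 33495, gives p* = 5000 and q* = 6505.
Because the ceiling (4498) lies below the market-clearing price, it is binding.
At p = 4498: qd = 11505 - 4498 = 7007 and qs = 8·4498 - 33495 = 2489.
Consumer surplus without the control is ½ · (11505 - 5000) · 6505 = 21157512.5.
With the ceiling, 2489 units are sold at 4498 (assume they go to the highest-value buyers). The demand price at q = 2489 is 9016, so CS = ½ · [(11505 - 4498) + (9016 - 4498)] · 2489 = 14342862.5.
Change in consumer surplus = 14342862.5 - 21157512.5 = -6814650.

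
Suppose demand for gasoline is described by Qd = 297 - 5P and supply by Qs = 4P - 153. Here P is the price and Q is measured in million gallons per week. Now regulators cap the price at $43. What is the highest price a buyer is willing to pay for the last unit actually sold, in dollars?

Equilibrium: 297 - 5P = 4P - 153, so 450 = 9P and P* = 50, Q* = 47.
Because the ceiling (43) lies below the market-clearing price, it is binding.
At P = 43: Qd = 297 - 5·43 = 82 and Qs = 4·43 - 153 = 19.
Only 19 units reach the market. On the demand curve, the marginal buyer's willingness to pay at Q = 19 is (297 - 19)/5 = 55.6.

55.6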